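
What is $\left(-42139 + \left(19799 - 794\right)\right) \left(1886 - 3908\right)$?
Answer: $46776948$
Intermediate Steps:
$\left(-42139 + \left(19799 - 794\right)\right) \left(1886 - 3908\right) = \left(-42139 + 19005\right) \left(-2022\right) = \left(-23134\right) \left(-2022\right) = 46776948$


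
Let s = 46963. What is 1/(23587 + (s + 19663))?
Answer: 1/90213 ≈ 1.1085e-5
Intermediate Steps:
1/(23587 + (s + 19663)) = 1/(23587 + (46963 + 19663)) = 1/(23587 + 66626) = 1/90213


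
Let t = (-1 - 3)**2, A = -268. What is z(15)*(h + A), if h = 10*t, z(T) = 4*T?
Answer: -6480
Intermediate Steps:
t = 16 (t = (-4)**2 = 16)
h = 160 (h = 10*16 = 160)
z(15)*(h + A) = (4*15)*(160 - 268) = 60*(-108) = -6480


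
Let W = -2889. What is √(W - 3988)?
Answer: 23*I*√13 ≈ 82.928*I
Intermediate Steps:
√(W - 3988) = √(-2889 - 3988) = √(-6877) = 23*I*√13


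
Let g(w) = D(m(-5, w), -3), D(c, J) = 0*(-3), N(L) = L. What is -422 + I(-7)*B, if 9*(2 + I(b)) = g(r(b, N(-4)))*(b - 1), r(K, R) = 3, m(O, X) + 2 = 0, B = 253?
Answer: -928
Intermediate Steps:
m(O, X) = -2 (m(O, X) = -2 + 0 = -2)
D(c, J) = 0
g(w) = 0
I(b) = -2 (I(b) = -2 + (0*(b - 1))/9 = -2 + (0*(-1 + b))/9 = -2 + (⅑)*0 = -2 + 0 = -2)
-422 + I(-7)*B = -422 - 2*253 = -422 - 506 = -928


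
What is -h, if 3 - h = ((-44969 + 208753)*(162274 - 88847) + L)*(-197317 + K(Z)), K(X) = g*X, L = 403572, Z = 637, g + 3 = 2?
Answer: -2380707903038363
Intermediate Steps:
g = -1 (g = -3 + 2 = -1)
K(X) = -X
h = 2380707903038363 (h = 3 - ((-44969 + 208753)*(162274 - 88847) + 403572)*(-197317 - 1*637) = 3 - (163784*73427 + 403572)*(-197317 - 637) = 3 - (12026167768 + 403572)*(-197954) = 3 - 12026571340*(-197954) = 3 - 1*(-2380707903038360) = 3 + 2380707903038360 = 2380707903038363)
-h = -1*2380707903038363 = -2380707903038363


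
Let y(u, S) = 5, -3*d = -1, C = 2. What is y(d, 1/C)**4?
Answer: 625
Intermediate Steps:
d = 1/3 (d = -1/3*(-1) = 1/3 ≈ 0.33333)
y(d, 1/C)**4 = 5**4 = 625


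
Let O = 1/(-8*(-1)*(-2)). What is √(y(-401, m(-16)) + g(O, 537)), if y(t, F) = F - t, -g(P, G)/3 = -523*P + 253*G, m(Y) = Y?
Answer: I*√6516737/4 ≈ 638.2*I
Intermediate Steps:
O = -1/16 (O = 1/(8*(-2)) = 1/(-16) = -1/16 ≈ -0.062500)
g(P, G) = -759*G + 1569*P (g(P, G) = -3*(-523*P + 253*G) = -759*G + 1569*P)
√(y(-401, m(-16)) + g(O, 537)) = √((-16 - 1*(-401)) + (-759*537 + 1569*(-1/16))) = √((-16 + 401) + (-407583 - 1569/16)) = √(385 - 6522897/16) = √(-6516737/16) = I*√6516737/4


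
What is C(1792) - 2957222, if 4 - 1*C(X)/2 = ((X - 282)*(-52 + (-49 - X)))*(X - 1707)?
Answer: 482975886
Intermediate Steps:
C(X) = 8 - 2*(-1707 + X)*(-282 + X)*(-101 - X) (C(X) = 8 - 2*(X - 282)*(-52 + (-49 - X))*(X - 1707) = 8 - 2*(-282 + X)*(-101 - X)*(-1707 + X) = 8 - 2*(-1707 + X)*(-282 + X)*(-101 - X))
C(1792) - 2957222 = (97237556 - 3776*1792² + 2*1792³ + 560970*1792) - 2957222 = (97237556 - 3776*3211264 + 2*5754585088 + 1005258240) - 2957222 = (97237556 - 12125732864 + 11509170176 + 1005258240) - 2957222 = 485933108 - 2957222 = 482975886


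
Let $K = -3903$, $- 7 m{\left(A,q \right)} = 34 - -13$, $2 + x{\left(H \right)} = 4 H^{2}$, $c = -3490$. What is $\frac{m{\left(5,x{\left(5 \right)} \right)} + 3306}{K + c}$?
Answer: $- \frac{23095}{51751} \approx -0.44627$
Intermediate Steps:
$x{\left(H \right)} = -2 + 4 H^{2}$
$m{\left(A,q \right)} = - \frac{47}{7}$ ($m{\left(A,q \right)} = - \frac{34 - -13}{7} = - \frac{34 + 13}{7} = \left(- \frac{1}{7}\right) 47 = - \frac{47}{7}$)
$\frac{m{\left(5,x{\left(5 \right)} \right)} + 3306}{K + c} = \frac{- \frac{47}{7} + 3306}{-3903 - 3490} = \frac{23095}{7 \left(-7393\right)} = \frac{23095}{7} \left(- \frac{1}{7393}\right) = - \frac{23095}{51751}$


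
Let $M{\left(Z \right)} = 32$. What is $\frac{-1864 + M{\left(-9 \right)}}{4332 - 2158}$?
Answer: $- \frac{916}{1087} \approx -0.84269$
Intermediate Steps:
$\frac{-1864 + M{\left(-9 \right)}}{4332 - 2158} = \frac{-1864 + 32}{4332 - 2158} = - \frac{1832}{2174} = \left(-1832\right) \frac{1}{2174} = - \frac{916}{1087}$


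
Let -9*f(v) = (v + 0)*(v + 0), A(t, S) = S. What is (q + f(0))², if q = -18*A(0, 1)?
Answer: 324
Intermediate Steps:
f(v) = -v²/9 (f(v) = -(v + 0)*(v + 0)/9 = -v*v/9 = -v²/9)
q = -18 (q = -18*1 = -18)
(q + f(0))² = (-18 - ⅑*0²)² = (-18 - ⅑*0)² = (-18 + 0)² = (-18)² = 324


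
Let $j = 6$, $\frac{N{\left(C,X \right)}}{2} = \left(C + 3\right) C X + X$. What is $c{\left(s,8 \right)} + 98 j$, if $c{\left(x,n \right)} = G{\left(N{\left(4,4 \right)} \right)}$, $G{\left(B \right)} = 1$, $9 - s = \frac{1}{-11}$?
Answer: $589$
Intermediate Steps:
$s = \frac{100}{11}$ ($s = 9 - \frac{1}{-11} = 9 - - \frac{1}{11} = 9 + \frac{1}{11} = \frac{100}{11} \approx 9.0909$)
$N{\left(C,X \right)} = 2 X + 2 C X \left(3 + C\right)$ ($N{\left(C,X \right)} = 2 \left(\left(C + 3\right) C X + X\right) = 2 \left(\left(3 + C\right) C X + X\right) = 2 \left(C \left(3 + C\right) X + X\right) = 2 \left(C X \left(3 + C\right) + X\right) = 2 \left(X + C X \left(3 + C\right)\right) = 2 X + 2 C X \left(3 + C\right)$)
$c{\left(x,n \right)} = 1$
$c{\left(s,8 \right)} + 98 j = 1 + 98 \cdot 6 = 1 + 588 = 589$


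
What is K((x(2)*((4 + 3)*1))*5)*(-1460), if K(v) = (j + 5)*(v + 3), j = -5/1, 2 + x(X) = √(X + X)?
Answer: 0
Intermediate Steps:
x(X) = -2 + √2*√X (x(X) = -2 + √(X + X) = -2 + √(2*X) = -2 + √2*√X)
j = -5 (j = -5*1 = -5)
K(v) = 0 (K(v) = (-5 + 5)*(v + 3) = 0*(3 + v) = 0)
K((x(2)*((4 + 3)*1))*5)*(-1460) = 0*(-1460) = 0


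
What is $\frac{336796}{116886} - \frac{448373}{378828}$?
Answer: $\frac{12529871435}{7379948268} \approx 1.6978$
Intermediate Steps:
$\frac{336796}{116886} - \frac{448373}{378828} = 336796 \cdot \frac{1}{116886} - \frac{448373}{378828} = \frac{168398}{58443} - \frac{448373}{378828} = \frac{12529871435}{7379948268}$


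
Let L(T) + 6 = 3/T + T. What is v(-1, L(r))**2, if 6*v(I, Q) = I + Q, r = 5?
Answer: 49/900 ≈ 0.054444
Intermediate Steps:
L(T) = -6 + T + 3/T (L(T) = -6 + (3/T + T) = -6 + (T + 3/T) = -6 + T + 3/T)
v(I, Q) = I/6 + Q/6 (v(I, Q) = (I + Q)/6 = I/6 + Q/6)
v(-1, L(r))**2 = ((1/6)*(-1) + (-6 + 5 + 3/5)/6)**2 = (-1/6 + (-6 + 5 + 3*(1/5))/6)**2 = (-1/6 + (-6 + 5 + 3/5)/6)**2 = (-1/6 + (1/6)*(-2/5))**2 = (-1/6 - 1/15)**2 = (-7/30)**2 = 49/900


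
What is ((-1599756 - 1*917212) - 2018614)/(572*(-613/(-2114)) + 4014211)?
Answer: -4794110174/4243196345 ≈ -1.1298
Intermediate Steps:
((-1599756 - 1*917212) - 2018614)/(572*(-613/(-2114)) + 4014211) = ((-1599756 - 917212) - 2018614)/(572*(-613*(-1/2114)) + 4014211) = (-2516968 - 2018614)/(572*(613/2114) + 4014211) = -4535582/(175318/1057 + 4014211) = -4535582/4243196345/1057 = -4535582*1057/4243196345 = -4794110174/4243196345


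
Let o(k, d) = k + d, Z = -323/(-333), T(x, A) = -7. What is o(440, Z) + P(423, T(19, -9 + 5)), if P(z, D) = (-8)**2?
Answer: 168155/333 ≈ 504.97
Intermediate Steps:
P(z, D) = 64
Z = 323/333 (Z = -323*(-1/333) = 323/333 ≈ 0.96997)
o(k, d) = d + k
o(440, Z) + P(423, T(19, -9 + 5)) = (323/333 + 440) + 64 = 146843/333 + 64 = 168155/333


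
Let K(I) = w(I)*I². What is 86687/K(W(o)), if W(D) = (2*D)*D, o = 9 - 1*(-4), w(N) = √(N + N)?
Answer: 86687/2970344 ≈ 0.029184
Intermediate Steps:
w(N) = √2*√N (w(N) = √(2*N) = √2*√N)
o = 13 (o = 9 + 4 = 13)
W(D) = 2*D²
K(I) = √2*I^(5/2) (K(I) = (√2*√I)*I² = √2*I^(5/2))
86687/K(W(o)) = 86687/((√2*(2*13²)^(5/2))) = 86687/((√2*(2*169)^(5/2))) = 86687/((√2*338^(5/2))) = 86687/((√2*(1485172*√2))) = 86687/2970344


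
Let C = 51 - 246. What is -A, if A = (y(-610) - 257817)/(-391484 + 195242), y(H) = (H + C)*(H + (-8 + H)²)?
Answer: -307215587/196242 ≈ -1565.5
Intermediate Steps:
C = -195
y(H) = (-195 + H)*(H + (-8 + H)²) (y(H) = (H - 195)*(H + (-8 + H)²) = (-195 + H)*(H + (-8 + H)²))
A = 307215587/196242 (A = ((-12480 + (-610)³ - 210*(-610)² + 2989*(-610)) - 257817)/(-391484 + 195242) = ((-12480 - 226981000 - 210*372100 - 1823290) - 257817)/(-196242) = ((-12480 - 226981000 - 78141000 - 1823290) - 257817)*(-1/196242) = (-306957770 - 257817)*(-1/196242) = -307215587*(-1/196242) = 307215587/196242 ≈ 1565.5)
-A = -1*307215587/196242 = -307215587/196242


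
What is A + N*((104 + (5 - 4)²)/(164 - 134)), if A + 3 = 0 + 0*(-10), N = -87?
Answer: -615/2 ≈ -307.50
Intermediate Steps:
A = -3 (A = -3 + (0 + 0*(-10)) = -3 + (0 + 0) = -3 + 0 = -3)
A + N*((104 + (5 - 4)²)/(164 - 134)) = -3 - 87*(104 + (5 - 4)²)/(164 - 134) = -3 - 87*(104 + 1²)/30 = -3 - 87*(104 + 1)/30 = -3 - 9135/30 = -3 - 87*7/2 = -3 - 609/2 = -615/2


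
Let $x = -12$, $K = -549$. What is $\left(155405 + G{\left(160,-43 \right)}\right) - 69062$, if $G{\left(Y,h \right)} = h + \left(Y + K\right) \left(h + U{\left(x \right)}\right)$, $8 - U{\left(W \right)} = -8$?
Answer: $96803$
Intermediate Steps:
$U{\left(W \right)} = 16$ ($U{\left(W \right)} = 8 - -8 = 8 + 8 = 16$)
$G{\left(Y,h \right)} = h + \left(-549 + Y\right) \left(16 + h\right)$ ($G{\left(Y,h \right)} = h + \left(Y - 549\right) \left(h + 16\right) = h + \left(-549 + Y\right) \left(16 + h\right)$)
$\left(155405 + G{\left(160,-43 \right)}\right) - 69062 = \left(155405 + \left(-8784 - -23564 + 16 \cdot 160 + 160 \left(-43\right)\right)\right) - 69062 = \left(155405 + \left(-8784 + 23564 + 2560 - 6880\right)\right) - 69062 = \left(155405 + 10460\right) - 69062 = 165865 - 69062 = 96803$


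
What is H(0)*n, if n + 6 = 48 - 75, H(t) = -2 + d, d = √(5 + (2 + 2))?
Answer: -33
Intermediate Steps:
d = 3 (d = √(5 + 4) = √9 = 3)
H(t) = 1 (H(t) = -2 + 3 = 1)
n = -33 (n = -6 + (48 - 75) = -6 - 27 = -33)
H(0)*n = 1*(-33) = -33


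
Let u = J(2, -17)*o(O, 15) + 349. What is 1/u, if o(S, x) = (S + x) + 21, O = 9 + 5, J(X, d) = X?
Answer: 1/449 ≈ 0.0022272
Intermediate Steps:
O = 14
o(S, x) = 21 + S + x
u = 449 (u = 2*(21 + 14 + 15) + 349 = 2*50 + 349 = 100 + 349 = 449)
1/u = 1/449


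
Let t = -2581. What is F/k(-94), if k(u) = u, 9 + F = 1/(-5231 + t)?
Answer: 70309/734328 ≈ 0.095746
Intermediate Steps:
F = -70309/7812 (F = -9 + 1/(-5231 - 2581) = -9 + 1/(-7812) = -9 - 1/7812 = -70309/7812 ≈ -9.0001)
F/k(-94) = -70309/7812/(-94) = -70309/7812*(-1/94) = 70309/734328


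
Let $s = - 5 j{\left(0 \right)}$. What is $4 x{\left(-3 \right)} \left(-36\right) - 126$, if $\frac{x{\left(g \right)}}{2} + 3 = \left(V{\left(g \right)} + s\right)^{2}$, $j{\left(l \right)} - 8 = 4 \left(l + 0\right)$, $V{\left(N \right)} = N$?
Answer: $-531774$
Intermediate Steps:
$j{\left(l \right)} = 8 + 4 l$ ($j{\left(l \right)} = 8 + 4 \left(l + 0\right) = 8 + 4 l$)
$s = -40$ ($s = - 5 \left(8 + 4 \cdot 0\right) = - 5 \left(8 + 0\right) = \left(-5\right) 8 = -40$)
$x{\left(g \right)} = -6 + 2 \left(-40 + g\right)^{2}$ ($x{\left(g \right)} = -6 + 2 \left(g - 40\right)^{2} = -6 + 2 \left(-40 + g\right)^{2}$)
$4 x{\left(-3 \right)} \left(-36\right) - 126 = 4 \left(-6 + 2 \left(-40 - 3\right)^{2}\right) \left(-36\right) - 126 = 4 \left(-6 + 2 \left(-43\right)^{2}\right) \left(-36\right) - 126 = 4 \left(-6 + 2 \cdot 1849\right) \left(-36\right) - 126 = 4 \left(-6 + 3698\right) \left(-36\right) - 126 = 4 \cdot 3692 \left(-36\right) - 126 = 14768 \left(-36\right) - 126 = -531648 - 126 = -531774$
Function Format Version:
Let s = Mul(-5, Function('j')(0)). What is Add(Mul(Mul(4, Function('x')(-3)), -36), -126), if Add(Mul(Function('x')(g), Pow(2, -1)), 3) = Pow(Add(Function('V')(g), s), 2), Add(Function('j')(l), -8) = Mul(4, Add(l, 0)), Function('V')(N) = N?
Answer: -531774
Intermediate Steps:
Function('j')(l) = Add(8, Mul(4, l)) (Function('j')(l) = Add(8, Mul(4, Add(l, 0))) = Add(8, Mul(4, l)))
s = -40 (s = Mul(-5, Add(8, Mul(4, 0))) = Mul(-5, Add(8, 0)) = Mul(-5, 8) = -40)
Function('x')(g) = Add(-6, Mul(2, Pow(Add(-40, g), 2))) (Function('x')(g) = Add(-6, Mul(2, Pow(Add(g, -40), 2))) = Add(-6, Mul(2, Pow(Add(-40, g), 2))))
Add(Mul(Mul(4, Function('x')(-3)), -36), -126) = Add(Mul(Mul(4, Add(-6, Mul(2, Pow(Add(-40, -3), 2)))), -36), -126) = Add(Mul(Mul(4, Add(-6, Mul(2, Pow(-43, 2)))), -36), -126) = Add(Mul(Mul(4, Add(-6, Mul(2, 1849))), -36), -126) = Add(Mul(Mul(4, Add(-6, 3698)), -36), -126) = Add(Mul(Mul(4, 3692), -36), -126) = Add(Mul(14768, -36), -126) = Add(-531648, -126) = -531774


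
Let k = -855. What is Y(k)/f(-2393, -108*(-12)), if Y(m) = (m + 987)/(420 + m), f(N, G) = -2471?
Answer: 44/358295 ≈ 0.00012280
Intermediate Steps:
Y(m) = (987 + m)/(420 + m)
Y(k)/f(-2393, -108*(-12)) = ((987 - 855)/(420 - 855))/(-2471) = (132/(-435))*(-1/2471) = -1/435*132*(-1/2471) = -44/145*(-1/2471) = 44/358295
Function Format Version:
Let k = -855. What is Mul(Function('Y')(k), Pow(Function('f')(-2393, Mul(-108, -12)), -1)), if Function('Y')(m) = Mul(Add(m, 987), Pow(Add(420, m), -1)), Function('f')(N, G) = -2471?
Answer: Rational(44, 358295) ≈ 0.00012280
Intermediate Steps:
Function('Y')(m) = Mul(Pow(Add(420, m), -1), Add(987, m)) (Function('Y')(m) = Mul(Add(987, m), Pow(Add(420, m), -1)) = Mul(Pow(Add(420, m), -1), Add(987, m)))
Mul(Function('Y')(k), Pow(Function('f')(-2393, Mul(-108, -12)), -1)) = Mul(Mul(Pow(Add(420, -855), -1), Add(987, -855)), Pow(-2471, -1)) = Mul(Mul(Pow(-435, -1), 132), Rational(-1, 2471)) = Mul(Mul(Rational(-1, 435), 132), Rational(-1, 2471)) = Mul(Rational(-44, 145), Rational(-1, 2471)) = Rational(44, 358295)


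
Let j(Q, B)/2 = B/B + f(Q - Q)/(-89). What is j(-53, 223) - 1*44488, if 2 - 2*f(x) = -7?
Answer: -3959263/89 ≈ -44486.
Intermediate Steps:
f(x) = 9/2 (f(x) = 1 - ½*(-7) = 1 + 7/2 = 9/2)
j(Q, B) = 169/89 (j(Q, B) = 2*(B/B + (9/2)/(-89)) = 2*(1 + (9/2)*(-1/89)) = 2*(1 - 9/178) = 2*(169/178) = 169/89)
j(-53, 223) - 1*44488 = 169/89 - 1*44488 = 169/89 - 44488 = -3959263/89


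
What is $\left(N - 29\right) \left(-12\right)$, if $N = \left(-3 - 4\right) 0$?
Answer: $348$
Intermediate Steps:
$N = 0$ ($N = \left(-7\right) 0 = 0$)
$\left(N - 29\right) \left(-12\right) = \left(0 - 29\right) \left(-12\right) = \left(-29\right) \left(-12\right) = 348$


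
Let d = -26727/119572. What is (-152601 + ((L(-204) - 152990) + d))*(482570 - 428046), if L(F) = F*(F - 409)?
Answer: -294258340593085/29893 ≈ -9.8437e+9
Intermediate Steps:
d = -26727/119572 (d = -26727*1/119572 = -26727/119572 ≈ -0.22352)
L(F) = F*(-409 + F)
(-152601 + ((L(-204) - 152990) + d))*(482570 - 428046) = (-152601 + ((-204*(-409 - 204) - 152990) - 26727/119572))*(482570 - 428046) = (-152601 + ((-204*(-613) - 152990) - 26727/119572))*54524 = (-152601 + ((125052 - 152990) - 26727/119572))*54524 = (-152601 + (-27938 - 26727/119572))*54524 = (-152601 - 3340629263/119572)*54524 = -21587436035/119572*54524 = -294258340593085/29893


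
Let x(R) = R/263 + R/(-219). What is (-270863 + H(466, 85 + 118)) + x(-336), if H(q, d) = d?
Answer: -5196396412/19199 ≈ -2.7066e+5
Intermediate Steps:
x(R) = -44*R/57597 (x(R) = R*(1/263) + R*(-1/219) = R/263 - R/219 = -44*R/57597)
(-270863 + H(466, 85 + 118)) + x(-336) = (-270863 + (85 + 118)) - 44/57597*(-336) = (-270863 + 203) + 4928/19199 = -270660 + 4928/19199 = -5196396412/19199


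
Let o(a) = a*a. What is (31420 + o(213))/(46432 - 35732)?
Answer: 76789/10700 ≈ 7.1765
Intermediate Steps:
o(a) = a²
(31420 + o(213))/(46432 - 35732) = (31420 + 213²)/(46432 - 35732) = (31420 + 45369)/10700 = 76789*(1/10700) = 76789/10700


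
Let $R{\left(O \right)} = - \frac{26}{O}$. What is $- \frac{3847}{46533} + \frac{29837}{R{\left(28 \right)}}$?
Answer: $- \frac{19437721705}{604929} \approx -32132.0$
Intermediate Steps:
$- \frac{3847}{46533} + \frac{29837}{R{\left(28 \right)}} = - \frac{3847}{46533} + \frac{29837}{\left(-26\right) \frac{1}{28}} = \left(-3847\right) \frac{1}{46533} + \frac{29837}{\left(-26\right) \frac{1}{28}} = - \frac{3847}{46533} + \frac{29837}{- \frac{13}{14}} = - \frac{3847}{46533} + 29837 \left(- \frac{14}{13}\right) = - \frac{3847}{46533} - \frac{417718}{13} = - \frac{19437721705}{604929}$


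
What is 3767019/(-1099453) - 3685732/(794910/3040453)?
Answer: -84389024379296543/5986069755 ≈ -1.4098e+7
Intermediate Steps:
3767019/(-1099453) - 3685732/(794910/3040453) = 3767019*(-1/1099453) - 3685732/(794910*(1/3040453)) = -51603/15061 - 3685732/794910/3040453 = -51603/15061 - 3685732*3040453/794910 = -51603/15061 - 5603147458298/397455 = -84389024379296543/5986069755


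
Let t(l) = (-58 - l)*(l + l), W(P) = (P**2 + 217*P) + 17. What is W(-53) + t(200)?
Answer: -111875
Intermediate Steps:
W(P) = 17 + P**2 + 217*P
t(l) = 2*l*(-58 - l) (t(l) = (-58 - l)*(2*l) = 2*l*(-58 - l))
W(-53) + t(200) = (17 + (-53)**2 + 217*(-53)) - 2*200*(58 + 200) = (17 + 2809 - 11501) - 2*200*258 = -8675 - 103200 = -111875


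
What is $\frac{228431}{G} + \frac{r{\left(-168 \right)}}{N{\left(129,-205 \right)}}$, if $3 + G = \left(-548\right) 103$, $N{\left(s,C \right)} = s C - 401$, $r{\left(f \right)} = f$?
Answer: $- \frac{3061487765}{757688081} \approx -4.0406$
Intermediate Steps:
$N{\left(s,C \right)} = -401 + C s$ ($N{\left(s,C \right)} = C s - 401 = -401 + C s$)
$G = -56447$ ($G = -3 - 56444 = -56447$)
$\frac{228431}{G} + \frac{r{\left(-168 \right)}}{N{\left(129,-205 \right)}} = \frac{228431}{-56447} - \frac{168}{-401 - 26445} = 228431 \left(- \frac{1}{56447}\right) - \frac{168}{-401 - 26445} = - \frac{228431}{56447} - \frac{168}{-26846} = - \frac{228431}{56447} - - \frac{84}{13423} = - \frac{228431}{56447} + \frac{84}{13423} = - \frac{3061487765}{757688081}$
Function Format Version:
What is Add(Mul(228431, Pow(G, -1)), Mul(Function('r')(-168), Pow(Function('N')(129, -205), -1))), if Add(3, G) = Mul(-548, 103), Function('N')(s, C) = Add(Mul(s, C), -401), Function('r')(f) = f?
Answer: Rational(-3061487765, 757688081) ≈ -4.0406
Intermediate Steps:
Function('N')(s, C) = Add(-401, Mul(C, s)) (Function('N')(s, C) = Add(Mul(C, s), -401) = Add(-401, Mul(C, s)))
G = -56447 (G = Add(-3, Mul(-548, 103)) = Add(-3, -56444) = -56447)
Add(Mul(228431, Pow(G, -1)), Mul(Function('r')(-168), Pow(Function('N')(129, -205), -1))) = Add(Mul(228431, Pow(-56447, -1)), Mul(-168, Pow(Add(-401, Mul(-205, 129)), -1))) = Add(Mul(228431, Rational(-1, 56447)), Mul(-168, Pow(Add(-401, -26445), -1))) = Add(Rational(-228431, 56447), Mul(-168, Pow(-26846, -1))) = Add(Rational(-228431, 56447), Mul(-168, Rational(-1, 26846))) = Add(Rational(-228431, 56447), Rational(84, 13423)) = Rational(-3061487765, 757688081)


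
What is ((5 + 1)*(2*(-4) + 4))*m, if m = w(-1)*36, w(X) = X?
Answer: 864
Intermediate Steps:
m = -36 (m = -1*36 = -36)
((5 + 1)*(2*(-4) + 4))*m = ((5 + 1)*(2*(-4) + 4))*(-36) = (6*(-8 + 4))*(-36) = (6*(-4))*(-36) = -24*(-36) = 864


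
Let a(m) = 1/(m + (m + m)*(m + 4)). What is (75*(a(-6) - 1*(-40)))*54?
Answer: 162225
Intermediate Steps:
a(m) = 1/(m + 2*m*(4 + m)) (a(m) = 1/(m + (2*m)*(4 + m)) = 1/(m + 2*m*(4 + m)))
(75*(a(-6) - 1*(-40)))*54 = (75*(1/((-6)*(9 + 2*(-6))) - 1*(-40)))*54 = (75*(-1/(6*(9 - 12)) + 40))*54 = (75*(-1/6/(-3) + 40))*54 = (75*(-1/6*(-1/3) + 40))*54 = (75*(1/18 + 40))*54 = (75*(721/18))*54 = (18025/6)*54 = 162225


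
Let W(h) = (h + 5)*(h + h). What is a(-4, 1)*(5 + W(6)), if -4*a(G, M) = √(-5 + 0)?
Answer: -137*I*√5/4 ≈ -76.585*I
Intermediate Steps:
a(G, M) = -I*√5/4 (a(G, M) = -√(-5 + 0)/4 = -I*√5/4)
W(h) = 2*h*(5 + h) (W(h) = (5 + h)*(2*h) = 2*h*(5 + h))
a(-4, 1)*(5 + W(6)) = (-I*√5/4)*(5 + 2*6*(5 + 6)) = (-I*√5/4)*(5 + 2*6*11) = (-I*√5/4)*(5 + 132) = -I*√5/4*137 = -137*I*√5/4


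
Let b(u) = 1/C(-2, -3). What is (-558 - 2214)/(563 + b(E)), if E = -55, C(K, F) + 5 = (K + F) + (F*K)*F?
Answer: -7056/1433 ≈ -4.9239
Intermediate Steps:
C(K, F) = -5 + F + K + K*F² (C(K, F) = -5 + ((K + F) + (F*K)*F) = -5 + ((F + K) + K*F²) = -5 + (F + K + K*F²) = -5 + F + K + K*F²)
b(u) = -1/28 (b(u) = 1/(-5 - 3 - 2 - 2*(-3)²) = 1/(-5 - 3 - 2 - 2*9) = 1/(-5 - 3 - 2 - 18) = 1/(-28) = -1/28)
(-558 - 2214)/(563 + b(E)) = (-558 - 2214)/(563 - 1/28) = -2772/15763/28 = -2772*28/15763 = -7056/1433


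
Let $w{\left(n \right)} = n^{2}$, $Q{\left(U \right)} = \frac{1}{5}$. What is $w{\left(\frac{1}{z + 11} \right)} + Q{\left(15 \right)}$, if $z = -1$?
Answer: $\frac{21}{100} \approx 0.21$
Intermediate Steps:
$Q{\left(U \right)} = \frac{1}{5}$
$w{\left(\frac{1}{z + 11} \right)} + Q{\left(15 \right)} = \left(\frac{1}{-1 + 11}\right)^{2} + \frac{1}{5} = \left(\frac{1}{10}\right)^{2} + \frac{1}{5} = \frac{1}{100} + \frac{1}{5} = \frac{21}{100}$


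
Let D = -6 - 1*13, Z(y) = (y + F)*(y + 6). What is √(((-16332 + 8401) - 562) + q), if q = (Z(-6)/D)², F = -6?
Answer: I*√8493 ≈ 92.157*I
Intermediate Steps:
Z(y) = (-6 + y)*(6 + y) (Z(y) = (y - 6)*(y + 6) = (-6 + y)*(6 + y))
D = -19 (D = -6 - 13 = -19)
q = 0 (q = ((-36 + (-6)²)/(-19))² = ((-36 + 36)*(-1/19))² = (0*(-1/19))² = 0² = 0)
√(((-16332 + 8401) - 562) + q) = √(((-16332 + 8401) - 562) + 0) = √((-7931 - 562) + 0) = √(-8493 + 0) = √(-8493) = I*√8493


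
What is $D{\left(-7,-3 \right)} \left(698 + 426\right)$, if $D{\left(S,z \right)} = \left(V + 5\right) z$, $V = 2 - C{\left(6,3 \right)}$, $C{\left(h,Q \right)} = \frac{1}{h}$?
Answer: $-23042$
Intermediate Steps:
$V = \frac{11}{6}$ ($V = 2 - \frac{1}{6} = \frac{11}{6} \approx 1.8333$)
$D{\left(S,z \right)} = \frac{41 z}{6}$ ($D{\left(S,z \right)} = \left(\frac{11}{6} + 5\right) z = \frac{41 z}{6}$)
$D{\left(-7,-3 \right)} \left(698 + 426\right) = \frac{41}{6} \left(-3\right) \left(698 + 426\right) = \left(- \frac{41}{2}\right) 1124 = -23042$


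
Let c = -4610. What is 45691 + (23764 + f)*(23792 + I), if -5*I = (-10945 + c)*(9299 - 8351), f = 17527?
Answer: 122759014511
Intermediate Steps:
I = 2949228 (I = -(-10945 - 4610)*(9299 - 8351)/5 = -(-3111)*948 = -1/5*(-14746140) = 2949228)
45691 + (23764 + f)*(23792 + I) = 45691 + (23764 + 17527)*(23792 + 2949228) = 45691 + 41291*2973020 = 45691 + 122758968820 = 122759014511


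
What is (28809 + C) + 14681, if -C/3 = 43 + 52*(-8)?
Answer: 44609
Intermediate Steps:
C = 1119 (C = -3*(43 + 52*(-8)) = -3*(43 - 416) = -3*(-373) = 1119)
(28809 + C) + 14681 = (28809 + 1119) + 14681 = 29928 + 14681 = 44609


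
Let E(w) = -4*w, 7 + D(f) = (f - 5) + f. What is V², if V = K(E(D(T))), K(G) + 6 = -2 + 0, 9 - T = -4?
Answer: 64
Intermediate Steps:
T = 13 (T = 9 - 1*(-4) = 9 + 4 = 13)
D(f) = -12 + 2*f (D(f) = -7 + ((f - 5) + f) = -7 + ((-5 + f) + f) = -7 + (-5 + 2*f) = -12 + 2*f)
K(G) = -8 (K(G) = -6 + (-2 + 0) = -6 - 2 = -8)
V = -8
V² = (-8)² = 64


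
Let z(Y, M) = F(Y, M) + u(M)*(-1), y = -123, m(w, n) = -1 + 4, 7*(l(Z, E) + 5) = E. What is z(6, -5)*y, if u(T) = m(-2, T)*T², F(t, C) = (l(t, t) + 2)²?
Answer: 424350/49 ≈ 8660.2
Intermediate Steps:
l(Z, E) = -5 + E/7
m(w, n) = 3
F(t, C) = (-3 + t/7)² (F(t, C) = ((-5 + t/7) + 2)² = (-3 + t/7)²)
u(T) = 3*T²
z(Y, M) = -3*M² + (-21 + Y)²/49 (z(Y, M) = (-21 + Y)²/49 + (3*M²)*(-1) = (-21 + Y)²/49 - 3*M² = -3*M² + (-21 + Y)²/49)
z(6, -5)*y = (-3*(-5)² + (-21 + 6)²/49)*(-123) = (-3*25 + (1/49)*(-15)²)*(-123) = (-75 + (1/49)*225)*(-123) = (-75 + 225/49)*(-123) = -3450/49*(-123) = 424350/49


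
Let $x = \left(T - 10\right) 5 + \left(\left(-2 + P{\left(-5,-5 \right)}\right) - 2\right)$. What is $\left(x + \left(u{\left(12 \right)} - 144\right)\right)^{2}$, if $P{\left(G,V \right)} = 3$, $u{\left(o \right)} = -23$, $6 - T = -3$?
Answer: $29929$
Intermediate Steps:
$T = 9$ ($T = 6 - -3 = 6 + 3 = 9$)
$x = -6$ ($x = \left(9 - 10\right) 5 + \left(\left(-2 + 3\right) - 2\right) = \left(-1\right) 5 + \left(1 - 2\right) = -5 - 1 = -6$)
$\left(x + \left(u{\left(12 \right)} - 144\right)\right)^{2} = \left(-6 - 167\right)^{2} = \left(-173\right)^{2} = 29929$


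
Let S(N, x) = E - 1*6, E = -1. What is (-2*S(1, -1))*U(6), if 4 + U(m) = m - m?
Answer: -56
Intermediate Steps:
U(m) = -4 (U(m) = -4 + (m - m) = -4 + 0 = -4)
S(N, x) = -7 (S(N, x) = -1 - 1*6 = -1 - 6 = -7)
(-2*S(1, -1))*U(6) = -2*(-7)*(-4) = 14*(-4) = -56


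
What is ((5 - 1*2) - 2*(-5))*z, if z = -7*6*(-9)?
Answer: 4914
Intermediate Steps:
z = 378 (z = -42*(-9) = 378)
((5 - 1*2) - 2*(-5))*z = ((5 - 1*2) - 2*(-5))*378 = ((5 - 2) + 10)*378 = (3 + 10)*378 = 13*378 = 4914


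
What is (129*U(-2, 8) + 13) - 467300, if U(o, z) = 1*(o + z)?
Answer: -466513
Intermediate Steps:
U(o, z) = o + z
(129*U(-2, 8) + 13) - 467300 = (129*(-2 + 8) + 13) - 467300 = (129*6 + 13) - 467300 = (774 + 13) - 467300 = 787 - 467300 = -466513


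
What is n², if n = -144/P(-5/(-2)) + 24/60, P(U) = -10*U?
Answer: 23716/625 ≈ 37.946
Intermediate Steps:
n = 154/25 (n = -144/((-(-50)/(-2))) + 24/60 = -144/((-(-50)*(-1)/2)) + 24*(1/60) = -144/((-10*5/2)) + ⅖ = -144/(-25) + ⅖ = -144*(-1/25) + ⅖ = 144/25 + ⅖ = 154/25 ≈ 6.1600)
n² = (154/25)² = 23716/625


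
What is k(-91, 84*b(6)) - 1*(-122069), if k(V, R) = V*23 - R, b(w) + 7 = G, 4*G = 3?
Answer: 120501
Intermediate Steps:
G = 3/4 (G = (1/4)*3 = 3/4 ≈ 0.75000)
b(w) = -25/4 (b(w) = -7 + 3/4 = -25/4)
k(V, R) = -R + 23*V (k(V, R) = 23*V - R = -R + 23*V)
k(-91, 84*b(6)) - 1*(-122069) = (-84*(-25)/4 + 23*(-91)) - 1*(-122069) = (-1*(-525) - 2093) + 122069 = (525 - 2093) + 122069 = -1568 + 122069 = 120501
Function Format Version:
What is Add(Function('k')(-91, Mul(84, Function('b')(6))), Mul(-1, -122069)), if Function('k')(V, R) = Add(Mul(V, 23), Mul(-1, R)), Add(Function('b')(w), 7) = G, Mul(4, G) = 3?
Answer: 120501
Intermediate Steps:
G = Rational(3, 4) (G = Mul(Rational(1, 4), 3) = Rational(3, 4) ≈ 0.75000)
Function('b')(w) = Rational(-25, 4) (Function('b')(w) = Add(-7, Rational(3, 4)) = Rational(-25, 4))
Function('k')(V, R) = Add(Mul(-1, R), Mul(23, V)) (Function('k')(V, R) = Add(Mul(23, V), Mul(-1, R)) = Add(Mul(-1, R), Mul(23, V)))
Add(Function('k')(-91, Mul(84, Function('b')(6))), Mul(-1, -122069)) = Add(Add(Mul(-1, Mul(84, Rational(-25, 4))), Mul(23, -91)), Mul(-1, -122069)) = Add(Add(Mul(-1, -525), -2093), 122069) = Add(Add(525, -2093), 122069) = Add(-1568, 122069) = 120501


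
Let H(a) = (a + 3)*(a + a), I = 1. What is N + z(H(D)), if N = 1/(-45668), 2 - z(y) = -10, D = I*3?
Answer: 548015/45668 ≈ 12.000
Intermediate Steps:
D = 3 (D = 1*3 = 3)
H(a) = 2*a*(3 + a) (H(a) = (3 + a)*(2*a) = 2*a*(3 + a))
z(y) = 12 (z(y) = 2 - 1*(-10) = 2 + 10 = 12)
N = -1/45668 ≈ -2.1897e-5
N + z(H(D)) = -1/45668 + 12 = 548015/45668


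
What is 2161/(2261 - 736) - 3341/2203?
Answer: -334342/3359575 ≈ -0.099519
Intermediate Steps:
2161/(2261 - 736) - 3341/2203 = 2161/1525 - 3341*1/2203 = 2161*(1/1525) - 3341/2203 = 2161/1525 - 3341/2203 = -334342/3359575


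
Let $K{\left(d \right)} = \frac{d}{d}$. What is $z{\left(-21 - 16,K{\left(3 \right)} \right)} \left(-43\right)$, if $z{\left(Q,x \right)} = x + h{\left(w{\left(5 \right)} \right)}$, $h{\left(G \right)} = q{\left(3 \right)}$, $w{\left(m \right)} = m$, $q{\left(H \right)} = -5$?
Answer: $172$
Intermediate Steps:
$h{\left(G \right)} = -5$
$K{\left(d \right)} = 1$
$z{\left(Q,x \right)} = -5 + x$ ($z{\left(Q,x \right)} = x - 5 = -5 + x$)
$z{\left(-21 - 16,K{\left(3 \right)} \right)} \left(-43\right) = \left(-5 + 1\right) \left(-43\right) = \left(-4\right) \left(-43\right) = 172$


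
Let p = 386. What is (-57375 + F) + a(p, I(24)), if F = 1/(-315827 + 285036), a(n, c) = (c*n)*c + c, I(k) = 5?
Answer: -1469346521/30791 ≈ -47720.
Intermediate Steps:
a(n, c) = c + n*c**2 (a(n, c) = n*c**2 + c = c + n*c**2)
F = -1/30791 (F = 1/(-30791) = -1/30791 ≈ -3.2477e-5)
(-57375 + F) + a(p, I(24)) = (-57375 - 1/30791) + 5*(1 + 5*386) = -1766633626/30791 + 5*(1 + 1930) = -1766633626/30791 + 5*1931 = -1766633626/30791 + 9655 = -1469346521/30791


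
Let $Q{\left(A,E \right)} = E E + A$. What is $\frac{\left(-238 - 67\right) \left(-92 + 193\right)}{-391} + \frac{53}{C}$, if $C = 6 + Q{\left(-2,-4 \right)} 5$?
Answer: $\frac{2361903}{29716} \approx 79.483$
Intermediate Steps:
$Q{\left(A,E \right)} = A + E^{2}$ ($Q{\left(A,E \right)} = E^{2} + A = A + E^{2}$)
$C = 76$ ($C = 6 + \left(-2 + \left(-4\right)^{2}\right) 5 = 6 + \left(-2 + 16\right) 5 = 6 + 14 \cdot 5 = 6 + 70 = 76$)
$\frac{\left(-238 - 67\right) \left(-92 + 193\right)}{-391} + \frac{53}{C} = \frac{\left(-238 - 67\right) \left(-92 + 193\right)}{-391} + \frac{53}{76} = \left(-305\right) 101 \left(- \frac{1}{391}\right) + 53 \cdot \frac{1}{76} = \left(-30805\right) \left(- \frac{1}{391}\right) + \frac{53}{76} = \frac{30805}{391} + \frac{53}{76} = \frac{2361903}{29716}$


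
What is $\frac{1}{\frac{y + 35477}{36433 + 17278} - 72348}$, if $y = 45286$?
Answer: $- \frac{53711}{3885802665} \approx -1.3822 \cdot 10^{-5}$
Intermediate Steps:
$\frac{1}{\frac{y + 35477}{36433 + 17278} - 72348} = \frac{1}{\frac{45286 + 35477}{36433 + 17278} - 72348} = \frac{1}{\frac{80763}{53711} - 72348} = \frac{1}{- \frac{3885802665}{53711}} = - \frac{53711}{3885802665}$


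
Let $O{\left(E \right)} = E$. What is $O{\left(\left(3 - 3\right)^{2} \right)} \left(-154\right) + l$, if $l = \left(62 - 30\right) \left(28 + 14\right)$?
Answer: $1344$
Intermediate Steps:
$l = 1344$ ($l = 32 \cdot 42 = 1344$)
$O{\left(\left(3 - 3\right)^{2} \right)} \left(-154\right) + l = \left(3 - 3\right)^{2} \left(-154\right) + 1344 = 0^{2} \left(-154\right) + 1344 = 0 \left(-154\right) + 1344 = 0 + 1344 = 1344$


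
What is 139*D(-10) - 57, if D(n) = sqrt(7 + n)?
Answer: -57 + 139*I*sqrt(3) ≈ -57.0 + 240.76*I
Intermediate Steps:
139*D(-10) - 57 = 139*sqrt(7 - 10) - 57 = 139*sqrt(-3) - 57 = 139*(I*sqrt(3)) - 57 = 139*I*sqrt(3) - 57 = -57 + 139*I*sqrt(3)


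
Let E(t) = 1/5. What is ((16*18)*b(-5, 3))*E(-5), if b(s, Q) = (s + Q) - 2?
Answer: -1152/5 ≈ -230.40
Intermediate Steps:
E(t) = ⅕
b(s, Q) = -2 + Q + s (b(s, Q) = (Q + s) - 2 = -2 + Q + s)
((16*18)*b(-5, 3))*E(-5) = ((16*18)*(-2 + 3 - 5))*(⅕) = (288*(-4))*(⅕) = -1152*⅕ = -1152/5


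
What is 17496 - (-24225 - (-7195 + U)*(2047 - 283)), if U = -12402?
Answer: -34527387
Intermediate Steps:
17496 - (-24225 - (-7195 + U)*(2047 - 283)) = 17496 - (-24225 - (-7195 - 12402)*(2047 - 283)) = 17496 - (-24225 - (-19597)*1764) = 17496 - (-24225 - 1*(-34569108)) = 17496 - (-24225 + 34569108) = 17496 - 1*34544883 = 17496 - 34544883 = -34527387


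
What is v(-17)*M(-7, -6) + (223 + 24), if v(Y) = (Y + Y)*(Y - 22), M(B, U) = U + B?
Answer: -16991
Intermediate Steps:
M(B, U) = B + U
v(Y) = 2*Y*(-22 + Y) (v(Y) = (2*Y)*(-22 + Y) = 2*Y*(-22 + Y))
v(-17)*M(-7, -6) + (223 + 24) = (2*(-17)*(-22 - 17))*(-7 - 6) + (223 + 24) = (2*(-17)*(-39))*(-13) + 247 = 1326*(-13) + 247 = -17238 + 247 = -16991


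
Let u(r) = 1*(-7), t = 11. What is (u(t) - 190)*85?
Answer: -16745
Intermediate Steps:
u(r) = -7
(u(t) - 190)*85 = (-7 - 190)*85 = -197*85 = -16745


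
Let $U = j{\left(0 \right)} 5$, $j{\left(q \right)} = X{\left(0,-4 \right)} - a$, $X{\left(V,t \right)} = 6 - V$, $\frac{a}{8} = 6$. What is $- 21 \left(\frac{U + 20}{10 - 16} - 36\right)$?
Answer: $91$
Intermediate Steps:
$a = 48$ ($a = 8 \cdot 6 = 48$)
$j{\left(q \right)} = -42$ ($j{\left(q \right)} = \left(6 - 0\right) - 48 = \left(6 + 0\right) - 48 = 6 - 48 = -42$)
$U = -210$ ($U = \left(-42\right) 5 = -210$)
$- 21 \left(\frac{U + 20}{10 - 16} - 36\right) = - 21 \left(\frac{-210 + 20}{10 - 16} - 36\right) = - 21 \left(- \frac{190}{-6} - 36\right) = - 21 \left(\left(-190\right) \left(- \frac{1}{6}\right) - 36\right) = - 21 \left(\frac{95}{3} - 36\right) = \left(-21\right) \left(- \frac{13}{3}\right) = 91$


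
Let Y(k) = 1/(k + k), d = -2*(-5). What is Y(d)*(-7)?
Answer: -7/20 ≈ -0.35000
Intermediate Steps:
d = 10
Y(k) = 1/(2*k)
Y(d)*(-7) = ((1/2)/10)*(-7) = ((1/2)*(1/10))*(-7) = (1/20)*(-7) = -7/20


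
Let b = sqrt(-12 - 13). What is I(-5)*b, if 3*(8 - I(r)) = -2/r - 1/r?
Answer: 39*I ≈ 39.0*I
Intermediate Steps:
I(r) = 8 + 1/r (I(r) = 8 - (-2/r - 1/r)/3 = 8 - (-1)/r = 8 + 1/r)
b = 5*I (b = sqrt(-25) = 5*I ≈ 5.0*I)
I(-5)*b = (8 + 1/(-5))*(5*I) = (8 - 1/5)*(5*I) = 39*(5*I)/5 = 39*I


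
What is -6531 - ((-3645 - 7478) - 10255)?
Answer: 14847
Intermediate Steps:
-6531 - ((-3645 - 7478) - 10255) = -6531 - (-11123 - 10255) = -6531 - 1*(-21378) = -6531 + 21378 = 14847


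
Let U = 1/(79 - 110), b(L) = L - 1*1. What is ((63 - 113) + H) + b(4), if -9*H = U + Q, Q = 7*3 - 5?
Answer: -1512/31 ≈ -48.774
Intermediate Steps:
Q = 16 (Q = 21 - 5 = 16)
b(L) = -1 + L (b(L) = L - 1 = -1 + L)
U = -1/31 (U = 1/(-31) = -1/31 ≈ -0.032258)
H = -55/31 (H = -(-1/31 + 16)/9 = -1/9*495/31 = -55/31 ≈ -1.7742)
((63 - 113) + H) + b(4) = ((63 - 113) - 55/31) + (-1 + 4) = (-50 - 55/31) + 3 = -1605/31 + 3 = -1512/31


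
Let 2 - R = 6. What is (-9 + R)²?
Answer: 169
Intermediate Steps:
R = -4 (R = 2 - 1*6 = 2 - 6 = -4)
(-9 + R)² = (-9 - 4)² = (-13)² = 169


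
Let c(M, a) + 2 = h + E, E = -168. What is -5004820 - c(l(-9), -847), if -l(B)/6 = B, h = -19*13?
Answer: -5004403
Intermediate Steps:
h = -247
l(B) = -6*B
c(M, a) = -417 (c(M, a) = -2 + (-247 - 168) = -2 - 415 = -417)
-5004820 - c(l(-9), -847) = -5004820 - 1*(-417) = -5004820 + 417 = -5004403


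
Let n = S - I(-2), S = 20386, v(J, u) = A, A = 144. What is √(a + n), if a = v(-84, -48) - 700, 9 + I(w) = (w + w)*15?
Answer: 3*√2211 ≈ 141.06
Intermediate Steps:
v(J, u) = 144
I(w) = -9 + 30*w (I(w) = -9 + (w + w)*15 = -9 + (2*w)*15 = -9 + 30*w)
a = -556 (a = 144 - 700 = -556)
n = 20455 (n = 20386 - (-9 + 30*(-2)) = 20386 - (-9 - 60) = 20386 - 1*(-69) = 20386 + 69 = 20455)
√(a + n) = √(-556 + 20455) = √19899 = 3*√2211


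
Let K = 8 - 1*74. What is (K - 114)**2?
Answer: 32400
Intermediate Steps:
K = -66 (K = 8 - 74 = -66)
(K - 114)**2 = (-66 - 114)**2 = (-180)**2 = 32400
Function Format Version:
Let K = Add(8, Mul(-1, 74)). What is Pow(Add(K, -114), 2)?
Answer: 32400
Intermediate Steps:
K = -66 (K = Add(8, -74) = -66)
Pow(Add(K, -114), 2) = Pow(Add(-66, -114), 2) = Pow(-180, 2) = 32400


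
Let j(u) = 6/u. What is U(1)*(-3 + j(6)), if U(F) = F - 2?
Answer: 2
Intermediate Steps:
U(F) = -2 + F
U(1)*(-3 + j(6)) = (-2 + 1)*(-3 + 6/6) = -(-3 + 6*(⅙)) = -(-3 + 1) = -1*(-2) = 2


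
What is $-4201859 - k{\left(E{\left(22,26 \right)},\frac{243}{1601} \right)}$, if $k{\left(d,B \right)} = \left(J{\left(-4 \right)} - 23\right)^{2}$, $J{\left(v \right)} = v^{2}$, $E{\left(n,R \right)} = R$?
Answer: $-4201908$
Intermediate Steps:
$k{\left(d,B \right)} = 49$ ($k{\left(d,B \right)} = \left(\left(-4\right)^{2} - 23\right)^{2} = \left(16 - 23\right)^{2} = \left(-7\right)^{2} = 49$)
$-4201859 - k{\left(E{\left(22,26 \right)},\frac{243}{1601} \right)} = -4201859 - 49 = -4201908$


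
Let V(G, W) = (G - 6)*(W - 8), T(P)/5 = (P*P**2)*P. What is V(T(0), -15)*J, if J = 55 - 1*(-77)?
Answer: 18216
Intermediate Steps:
J = 132 (J = 55 + 77 = 132)
T(P) = 5*P**4 (T(P) = 5*((P*P**2)*P) = 5*(P**3*P) = 5*P**4)
V(G, W) = (-8 + W)*(-6 + G) (V(G, W) = (-6 + G)*(-8 + W) = (-8 + W)*(-6 + G))
V(T(0), -15)*J = (48 - 40*0**4 - 6*(-15) + (5*0**4)*(-15))*132 = (48 - 40*0 + 90 + (5*0)*(-15))*132 = (48 - 8*0 + 90 + 0*(-15))*132 = (48 + 0 + 90 + 0)*132 = 138*132 = 18216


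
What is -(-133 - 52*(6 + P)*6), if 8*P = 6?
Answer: 2239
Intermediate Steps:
P = 3/4 (P = (1/8)*6 = 3/4 ≈ 0.75000)
-(-133 - 52*(6 + P)*6) = -(-133 - 52*(6 + 3/4)*6) = -(-133 - 351*6) = -(-133 - 52*81/2) = -(-133 - 2106) = -1*(-2239) = 2239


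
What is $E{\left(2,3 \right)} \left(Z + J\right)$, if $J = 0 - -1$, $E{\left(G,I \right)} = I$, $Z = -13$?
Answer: $-36$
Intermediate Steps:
$J = 1$ ($J = 0 + 1 = 1$)
$E{\left(2,3 \right)} \left(Z + J\right) = 3 \left(-13 + 1\right) = 3 \left(-12\right) = -36$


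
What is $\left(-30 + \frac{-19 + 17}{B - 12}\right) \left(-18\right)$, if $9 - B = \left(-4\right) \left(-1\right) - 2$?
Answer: $\frac{2664}{5} \approx 532.8$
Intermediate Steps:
$B = 7$ ($B = 9 - \left(\left(-4\right) \left(-1\right) - 2\right) = 9 - \left(4 - 2\right) = 9 - 2 = 7$)
$\left(-30 + \frac{-19 + 17}{B - 12}\right) \left(-18\right) = \left(-30 + \frac{-19 + 17}{7 - 12}\right) \left(-18\right) = \left(-30 - \frac{2}{-5}\right) \left(-18\right) = \left(-30 - - \frac{2}{5}\right) \left(-18\right) = \left(-30 + \frac{2}{5}\right) \left(-18\right) = \left(- \frac{148}{5}\right) \left(-18\right) = \frac{2664}{5}$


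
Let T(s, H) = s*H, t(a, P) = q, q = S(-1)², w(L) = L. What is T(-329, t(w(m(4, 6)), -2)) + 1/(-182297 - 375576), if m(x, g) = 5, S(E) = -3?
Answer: -1651861954/557873 ≈ -2961.0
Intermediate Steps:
q = 9 (q = (-3)² = 9)
t(a, P) = 9
T(s, H) = H*s
T(-329, t(w(m(4, 6)), -2)) + 1/(-182297 - 375576) = 9*(-329) + 1/(-182297 - 375576) = -2961 + 1/(-557873) = -2961 - 1/557873 = -1651861954/557873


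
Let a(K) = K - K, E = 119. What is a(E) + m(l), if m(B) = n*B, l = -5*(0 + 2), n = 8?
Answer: -80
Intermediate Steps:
l = -10 (l = -5*2 = -10)
m(B) = 8*B
a(K) = 0
a(E) + m(l) = 0 + 8*(-10) = 0 - 80 = -80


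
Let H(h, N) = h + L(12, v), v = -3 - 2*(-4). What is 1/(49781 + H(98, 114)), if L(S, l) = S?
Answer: 1/49891 ≈ 2.0044e-5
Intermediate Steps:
v = 5 (v = -3 + 8 = 5)
H(h, N) = 12 + h (H(h, N) = h + 12 = 12 + h)
1/(49781 + H(98, 114)) = 1/(49781 + (12 + 98)) = 1/(49781 + 110) = 1/49891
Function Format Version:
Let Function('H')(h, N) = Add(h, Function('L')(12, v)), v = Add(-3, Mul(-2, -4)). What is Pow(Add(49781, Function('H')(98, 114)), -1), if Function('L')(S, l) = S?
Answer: Rational(1, 49891) ≈ 2.0044e-5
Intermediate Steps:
v = 5 (v = Add(-3, 8) = 5)
Function('H')(h, N) = Add(12, h) (Function('H')(h, N) = Add(h, 12) = Add(12, h))
Pow(Add(49781, Function('H')(98, 114)), -1) = Pow(Add(49781, Add(12, 98)), -1) = Pow(Add(49781, 110), -1) = Pow(49891, -1) = Rational(1, 49891)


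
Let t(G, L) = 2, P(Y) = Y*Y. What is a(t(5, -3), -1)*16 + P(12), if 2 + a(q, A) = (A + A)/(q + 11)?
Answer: 1424/13 ≈ 109.54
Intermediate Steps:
P(Y) = Y**2
a(q, A) = -2 + 2*A/(11 + q) (a(q, A) = -2 + (A + A)/(q + 11) = -2 + (2*A)/(11 + q) = -2 + 2*A/(11 + q))
a(t(5, -3), -1)*16 + P(12) = (2*(-11 - 1 - 1*2)/(11 + 2))*16 + 12**2 = (2*(-11 - 1 - 2)/13)*16 + 144 = (2*(1/13)*(-14))*16 + 144 = -28/13*16 + 144 = -448/13 + 144 = 1424/13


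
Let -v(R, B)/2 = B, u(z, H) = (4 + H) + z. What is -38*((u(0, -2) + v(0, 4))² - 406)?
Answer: 14060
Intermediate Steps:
u(z, H) = 4 + H + z
v(R, B) = -2*B
-38*((u(0, -2) + v(0, 4))² - 406) = -38*(((4 - 2 + 0) - 2*4)² - 406) = -38*((2 - 8)² - 406) = -38*((-6)² - 406) = -38*(36 - 406) = -38*(-370) = 14060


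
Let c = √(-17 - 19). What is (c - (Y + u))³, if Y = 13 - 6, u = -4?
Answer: 297 - 54*I ≈ 297.0 - 54.0*I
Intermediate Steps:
Y = 7
c = 6*I (c = √(-36) = 6*I ≈ 6.0*I)
(c - (Y + u))³ = (6*I - (7 - 4))³ = (6*I - 1*3)³ = (6*I - 3)³ = (-3 + 6*I)³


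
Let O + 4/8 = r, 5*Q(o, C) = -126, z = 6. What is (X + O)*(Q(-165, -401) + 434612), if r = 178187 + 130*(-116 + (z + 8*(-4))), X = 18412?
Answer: 387083203359/5 ≈ 7.7417e+10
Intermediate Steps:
Q(o, C) = -126/5 (Q(o, C) = (⅕)*(-126) = -126/5)
r = 159727 (r = 178187 + 130*(-116 + (6 + 8*(-4))) = 178187 + 130*(-116 + (6 - 32)) = 178187 + 130*(-116 - 26) = 178187 + 130*(-142) = 178187 - 18460 = 159727)
O = 319453/2 (O = -½ + 159727 = 319453/2 ≈ 1.5973e+5)
(X + O)*(Q(-165, -401) + 434612) = (18412 + 319453/2)*(-126/5 + 434612) = (356277/2)*(2172934/5) = 387083203359/5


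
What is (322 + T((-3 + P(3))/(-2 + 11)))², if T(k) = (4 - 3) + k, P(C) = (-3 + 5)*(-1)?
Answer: 8421604/81 ≈ 1.0397e+5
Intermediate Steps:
P(C) = -2 (P(C) = 2*(-1) = -2)
T(k) = 1 + k
(322 + T((-3 + P(3))/(-2 + 11)))² = (322 + (1 + (-3 - 2)/(-2 + 11)))² = (322 + (1 - 5/9))² = (322 + 4/9)² = (2902/9)² = 8421604/81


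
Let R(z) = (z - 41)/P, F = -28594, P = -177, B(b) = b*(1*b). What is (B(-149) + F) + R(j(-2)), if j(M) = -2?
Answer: -1131518/177 ≈ -6392.8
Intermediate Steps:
B(b) = b² (B(b) = b*b = b²)
R(z) = 41/177 - z/177 (R(z) = (z - 41)/(-177) = (-41 + z)*(-1/177) = 41/177 - z/177)
(B(-149) + F) + R(j(-2)) = ((-149)² - 28594) + (41/177 - 1/177*(-2)) = (22201 - 28594) + (41/177 + 2/177) = -6393 + 43/177 = -1131518/177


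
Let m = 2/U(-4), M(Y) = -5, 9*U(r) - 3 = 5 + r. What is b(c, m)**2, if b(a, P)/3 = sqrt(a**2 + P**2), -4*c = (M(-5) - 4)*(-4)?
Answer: 3645/4 ≈ 911.25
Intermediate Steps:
U(r) = 8/9 + r/9 (U(r) = 1/3 + (5 + r)/9 = 1/3 + (5/9 + r/9) = 8/9 + r/9)
c = -9 (c = -(-5 - 4)*(-4)/4 = -(-9)*(-4)/4 = -1/4*36 = -9)
m = 9/2 (m = 2/(8/9 + (1/9)*(-4)) = 2/(8/9 - 4/9) = 2/(4/9) = 2*(9/4) = 9/2 ≈ 4.5000)
b(a, P) = 3*sqrt(P**2 + a**2) (b(a, P) = 3*sqrt(a**2 + P**2) = 3*sqrt(P**2 + a**2))
b(c, m)**2 = (3*sqrt((9/2)**2 + (-9)**2))**2 = (3*sqrt(81/4 + 81))**2 = (3*sqrt(405/4))**2 = (3*(9*sqrt(5)/2))**2 = (27*sqrt(5)/2)**2 = 3645/4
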